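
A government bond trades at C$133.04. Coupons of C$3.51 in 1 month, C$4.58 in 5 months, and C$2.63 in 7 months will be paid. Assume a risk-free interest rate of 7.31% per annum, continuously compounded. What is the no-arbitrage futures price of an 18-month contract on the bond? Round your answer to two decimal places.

C$136.79

PV(coupons) I = 3.51·e^(−0.0731·1/12) + 4.58·e^(−0.0731·5/12) + 2.63·e^(−0.0731·7/12)
I = 3.4887 + 4.4426 + 2.5202 = 10.4515
F = (S − I)·e^(rT) = (133.04 − 10.4515) · e^(0.0731·18/12)
= 122.5885 · e^0.109650 = 122.5885 × 1.115887 = C$136.79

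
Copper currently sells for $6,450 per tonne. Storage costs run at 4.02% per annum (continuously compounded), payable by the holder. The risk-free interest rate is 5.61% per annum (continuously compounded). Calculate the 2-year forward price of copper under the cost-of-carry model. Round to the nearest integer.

Net carry = r + u − y = 0.0561 + 0.0402 − 0.0000 = 0.0963
F = S·e^((r+u−y)T) = 6450 · e^(0.0963 × 2) = 6450 · e^0.192600
= 6450 × 1.212398 = $7,820 per tonne

$7,820 per tonne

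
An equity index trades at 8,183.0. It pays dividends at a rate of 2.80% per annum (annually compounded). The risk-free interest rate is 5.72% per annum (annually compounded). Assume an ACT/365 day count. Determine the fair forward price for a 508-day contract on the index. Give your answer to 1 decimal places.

F = S · (1+r)^T / (1+q)^T
= 8183.0 × 1.080492 / 1.039182 = 8183.0 × 1.039752
F = 8,508.3

8,508.3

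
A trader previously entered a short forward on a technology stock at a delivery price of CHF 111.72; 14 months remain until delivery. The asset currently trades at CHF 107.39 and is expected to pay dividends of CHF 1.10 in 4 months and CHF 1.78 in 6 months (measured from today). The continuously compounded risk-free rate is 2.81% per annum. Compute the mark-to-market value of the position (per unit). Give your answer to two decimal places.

PV(remaining dividends) I = 1.10·e^(−0.0281·4/12) + 1.78·e^(−0.0281·6/12) = 2.8449
Current forward F = (S − I)·e^(rT) = (107.39 − 2.8449)·e^(0.0281·14/12) = 104.5451 × 1.033327 = 108.0293
Value (long) = (F − K)·e^(−rT) = (108.0293 − 111.72) × 0.967748 = -3.5717
Short position value = −(long value) = CHF 3.57

CHF 3.57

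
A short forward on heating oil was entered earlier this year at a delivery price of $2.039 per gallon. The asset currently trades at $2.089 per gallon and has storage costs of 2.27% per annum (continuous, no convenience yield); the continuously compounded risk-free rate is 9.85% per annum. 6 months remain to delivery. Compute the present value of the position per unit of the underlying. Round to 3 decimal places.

-$0.172 per gallon

Current fair forward for the remaining 6 months: F = S·e^((r + u)·T), (r + u) = 0.0985 + 0.0227 = 0.1212
F = 2.089 · e^(0.1212 × 6/12) = 2.089 × 1.062474 = 2.2195
Value of long forward = (F − K)·e^(−rT) = (2.2195 − 2.039) · e^(−0.0985·6/12)
= 0.1805 × 0.951943 = 0.172
Short position value = −(long value) = -$0.172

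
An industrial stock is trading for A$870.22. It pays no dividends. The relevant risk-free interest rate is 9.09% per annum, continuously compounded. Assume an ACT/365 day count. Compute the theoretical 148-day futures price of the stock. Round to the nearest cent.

F = S·e^(rT) = 870.22 · e^(0.0909 × 148/365)
= 870.22 · e^0.036858 = 870.22 × 1.037546
F = A$902.89

A$902.89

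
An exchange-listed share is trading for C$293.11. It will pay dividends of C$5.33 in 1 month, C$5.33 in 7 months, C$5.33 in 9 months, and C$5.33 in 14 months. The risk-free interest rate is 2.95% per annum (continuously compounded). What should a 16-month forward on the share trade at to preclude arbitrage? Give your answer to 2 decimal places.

PV(dividends) I = 5.33·e^(−0.0295·1/12) + 5.33·e^(−0.0295·7/12) + 5.33·e^(−0.0295·9/12) + 5.33·e^(−0.0295·14/12)
I = 5.3169 + 5.2391 + 5.2134 + 5.1497 = 20.9191
F = (S − I)·e^(rT) = (293.11 − 20.9191) · e^(0.0295·16/12)
= 272.1909 · e^0.039333 = 272.1909 × 1.040117 = C$283.11

C$283.11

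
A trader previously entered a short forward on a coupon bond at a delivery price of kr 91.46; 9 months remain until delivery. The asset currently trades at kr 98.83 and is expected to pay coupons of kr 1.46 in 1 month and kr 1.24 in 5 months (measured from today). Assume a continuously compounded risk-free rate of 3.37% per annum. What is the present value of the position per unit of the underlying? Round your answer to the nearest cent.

PV(remaining coupons) I = 1.46·e^(−0.0337·1/12) + 1.24·e^(−0.0337·5/12) = 2.6786
Current forward F = (S − I)·e^(rT) = (98.83 − 2.6786)·e^(0.0337·9/12) = 96.1514 × 1.025597 = 98.6126
Value (long) = (F − K)·e^(−rT) = (98.6126 − 91.46) × 0.975042 = 6.9741
Short position value = −(long value) = -kr 6.97

-kr 6.97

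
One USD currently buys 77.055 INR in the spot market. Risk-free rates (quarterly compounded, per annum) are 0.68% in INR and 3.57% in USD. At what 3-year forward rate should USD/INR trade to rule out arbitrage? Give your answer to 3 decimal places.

70.688

By covered interest parity, F = S · (1+r_INR/4)^(4T) / (1+r_USD/4)^(4T)
= 77.055 × 1.020592 / 1.112517 = 77.055 × 0.917372
F = 70.688 INR per USD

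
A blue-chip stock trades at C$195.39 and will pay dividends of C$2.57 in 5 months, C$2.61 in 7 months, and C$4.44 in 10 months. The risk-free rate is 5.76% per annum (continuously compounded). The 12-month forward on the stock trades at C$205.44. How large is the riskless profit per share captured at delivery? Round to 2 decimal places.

PV(dividends) I = 2.57·e^(−0.0576·5/12) + 2.61·e^(−0.0576·7/12) + 4.44·e^(−0.0576·10/12) = 9.2647
Fair forward F* = (S − I)·e^(rT) = (195.39 − 9.2647)·e^0.057600 = 186.1253 × 1.059291 = 197.1609
Market C$205.44 > fair 197.1609: forward overpriced → cash-and-carry (borrow at r, buy the stock and collect the dividends, short the forward).
Profit at T = |F_mkt − F*| = |205.44 − 197.1609| = C$8.28 per share

C$8.28 per share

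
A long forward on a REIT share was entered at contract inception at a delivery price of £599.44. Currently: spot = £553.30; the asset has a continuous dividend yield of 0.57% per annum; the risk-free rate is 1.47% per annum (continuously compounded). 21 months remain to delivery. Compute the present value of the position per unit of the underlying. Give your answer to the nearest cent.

Current fair forward for the remaining 21 months: F = S·e^((r − q)·T), (r − q) = 0.0147 − 0.0057 = 0.0090
F = 553.30 · e^(0.0090 × 21/12) = 553.30 × 1.015875 = 562.0836
Value of long forward = (F − K)·e^(−rT) = (562.0836 − 599.44) · e^(−0.0147·21/12)
= -37.3564 × 0.974603 = -36.41

-£36.41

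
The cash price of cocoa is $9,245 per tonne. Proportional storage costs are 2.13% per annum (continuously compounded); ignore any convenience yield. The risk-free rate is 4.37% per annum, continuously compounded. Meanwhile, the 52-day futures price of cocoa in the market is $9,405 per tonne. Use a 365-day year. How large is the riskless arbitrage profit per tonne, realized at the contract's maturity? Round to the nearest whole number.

Fair futures: F* = S·e^(carry·T), with carry = (r + u) = 0.0437 + 0.0213 = 0.0650
F* = 9245 · e^(0.0650 × 52/365) = 9245 · e^0.009260 = 9245 × 1.009303 = $9331.0062
Market $9405 > fair $9331.0062: forward overpriced → cash-and-carry (buy spot, short the forward).
At maturity, profit = |F_mkt − F*| = |9405 − 9331.0062| = $74 per tonne

$74 per tonne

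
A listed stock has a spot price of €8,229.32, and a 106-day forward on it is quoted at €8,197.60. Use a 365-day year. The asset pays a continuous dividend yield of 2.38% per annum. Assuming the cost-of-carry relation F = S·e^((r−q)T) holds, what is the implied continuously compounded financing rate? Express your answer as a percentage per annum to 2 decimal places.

From F = S·e^((r−q)T): (r − q) = ln(F/S)/T
ln(8197.60/8229.32) = ln(0.996145) = -0.003862
(r − q) = -0.003862 / (106/365) = -0.013298
r = ln(F/S)/T + q = -0.013298 + 0.0238 = 0.010502
r = 1.05%

1.05%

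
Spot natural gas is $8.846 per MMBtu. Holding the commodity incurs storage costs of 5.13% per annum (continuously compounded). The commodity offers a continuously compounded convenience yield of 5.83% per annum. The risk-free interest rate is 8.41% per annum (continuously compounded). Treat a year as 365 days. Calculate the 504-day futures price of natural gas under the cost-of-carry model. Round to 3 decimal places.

Net carry = r + u − y = 0.0841 + 0.0513 − 0.0583 = 0.0771
F = S·e^((r+u−y)T) = 8.846 · e^(0.0771 × 504/365) = 8.846 · e^0.106461
= 8.846 × 1.112335 = $9.840 per MMBtu

$9.840 per MMBtu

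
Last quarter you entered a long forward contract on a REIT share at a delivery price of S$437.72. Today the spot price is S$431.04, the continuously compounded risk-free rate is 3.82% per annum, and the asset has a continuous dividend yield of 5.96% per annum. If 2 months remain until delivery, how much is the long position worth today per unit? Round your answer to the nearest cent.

Current fair forward for the remaining 2 months: F = S·e^((r − q)·T), (r − q) = 0.0382 − 0.0596 = -0.0214
F = 431.04 · e^(-0.0214 × 2/12) = 431.04 × 0.996440 = 429.5055
Value of long forward = (F − K)·e^(−rT) = (429.5055 − 437.72) · e^(−0.0382·2/12)
= -8.2145 × 0.993654 = -8.16

-S$8.16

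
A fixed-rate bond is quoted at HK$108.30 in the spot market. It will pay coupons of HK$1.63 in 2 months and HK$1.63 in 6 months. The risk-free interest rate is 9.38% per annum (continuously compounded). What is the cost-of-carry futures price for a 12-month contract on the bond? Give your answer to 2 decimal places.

PV(coupons) I = 1.63·e^(−0.0938·2/12) + 1.63·e^(−0.0938·6/12)
I = 1.6047 + 1.5553 = 3.1600
F = (S − I)·e^(rT) = (108.30 − 3.1600) · e^(0.0938·12/12)
= 105.1400 · e^0.093800 = 105.1400 × 1.098340 = HK$115.48

HK$115.48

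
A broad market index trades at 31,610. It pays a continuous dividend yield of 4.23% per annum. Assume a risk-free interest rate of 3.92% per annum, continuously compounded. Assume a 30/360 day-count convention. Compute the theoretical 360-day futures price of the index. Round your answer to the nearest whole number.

31,512

F = S·e^((r − q)T) = 31610 · e^((0.0392 − 0.0423) × 360/360)
= 31610 · e^-0.003100 = 31610 × 0.996905
F = 31,512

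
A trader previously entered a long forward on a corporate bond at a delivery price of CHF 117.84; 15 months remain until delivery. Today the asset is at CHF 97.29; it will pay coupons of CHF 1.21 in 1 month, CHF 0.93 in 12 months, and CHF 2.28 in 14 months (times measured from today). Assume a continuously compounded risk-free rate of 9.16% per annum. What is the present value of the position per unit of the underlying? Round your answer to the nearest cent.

-CHF 11.90

PV(remaining coupons) I = 1.21·e^(−0.0916·1/12) + 0.93·e^(−0.0916·12/12) + 2.28·e^(−0.0916·14/12) = 4.0983
Current forward F = (S − I)·e^(rT) = (97.29 − 4.0983)·e^(0.0916·15/12) = 93.1917 × 1.121313 = 104.4971
Value (long) = (F − K)·e^(−rT) = (104.4971 − 117.84) × 0.891812 = -11.8994
Value = -CHF 11.90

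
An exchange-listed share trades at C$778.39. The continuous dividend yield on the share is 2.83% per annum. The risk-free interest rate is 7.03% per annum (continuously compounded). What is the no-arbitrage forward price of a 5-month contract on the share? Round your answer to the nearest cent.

F = S·e^((r − q)T) = 778.39 · e^((0.0703 − 0.0283) × 5/12)
= 778.39 · e^0.017500 = 778.39 × 1.017654
F = C$792.13

C$792.13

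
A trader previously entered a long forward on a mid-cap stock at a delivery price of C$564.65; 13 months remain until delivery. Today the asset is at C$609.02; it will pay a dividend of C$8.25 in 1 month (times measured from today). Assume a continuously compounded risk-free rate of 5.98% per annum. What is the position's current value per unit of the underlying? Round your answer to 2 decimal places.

PV(remaining dividends) I = 8.25·e^(−0.0598·1/12) = 8.2090
Current forward F = (S − I)·e^(rT) = (609.02 − 8.2090)·e^(0.0598·13/12) = 600.8110 × 1.066928 = 641.0221
Value (long) = (F − K)·e^(−rT) = (641.0221 − 564.65) × 0.937271 = 71.5814
Value = C$71.58

C$71.58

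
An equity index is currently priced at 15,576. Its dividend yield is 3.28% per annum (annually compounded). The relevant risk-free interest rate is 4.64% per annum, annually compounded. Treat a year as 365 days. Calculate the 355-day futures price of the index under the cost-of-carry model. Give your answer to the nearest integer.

F = S · (1+r)^T / (1+q)^T
= 15576 × 1.045101 / 1.031887 = 15576 × 1.012806
F = 15,775

15,775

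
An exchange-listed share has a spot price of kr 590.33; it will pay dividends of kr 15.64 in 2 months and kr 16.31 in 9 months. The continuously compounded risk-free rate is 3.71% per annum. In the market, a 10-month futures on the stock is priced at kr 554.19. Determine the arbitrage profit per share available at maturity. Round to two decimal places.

PV(dividends) I = 15.64·e^(−0.0371·2/12) + 16.31·e^(−0.0371·9/12) = 31.4060
Fair futures F* = (S − I)·e^(rT) = (590.33 − 31.4060)·e^0.030917 = 558.9240 × 1.031400 = 576.4742
Market kr 554.19 < fair 576.4742: forward underpriced → reverse cash-and-carry (short the stock, invest proceeds at r, pay the dividends, go long the forward).
Profit at T = |F_mkt − F*| = |554.19 − 576.4742| = kr 22.28 per share

kr 22.28 per share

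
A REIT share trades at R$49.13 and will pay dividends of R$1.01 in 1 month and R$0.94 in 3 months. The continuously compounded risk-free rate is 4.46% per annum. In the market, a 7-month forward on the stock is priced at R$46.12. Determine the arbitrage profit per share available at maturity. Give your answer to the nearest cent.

PV(dividends) I = 1.01·e^(−0.0446·1/12) + 0.94·e^(−0.0446·3/12) = 1.9358
Fair forward F* = (S − I)·e^(rT) = (49.13 − 1.9358)·e^0.026017 = 47.1942 × 1.026358 = 48.4381
Market R$46.12 < fair 48.4381: forward underpriced → reverse cash-and-carry (short the stock, invest proceeds at r, pay the dividends, go long the forward).
Profit at T = |F_mkt − F*| = |46.12 − 48.4381| = R$2.32 per share

R$2.32 per share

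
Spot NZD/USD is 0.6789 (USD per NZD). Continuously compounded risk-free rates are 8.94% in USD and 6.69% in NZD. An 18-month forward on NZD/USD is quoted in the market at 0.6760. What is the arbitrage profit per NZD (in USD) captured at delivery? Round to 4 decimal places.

Fair forward: F* = S·e^(carry·T), with carry = (r_USD − r_NZD) = 0.0894 − 0.0669 = 0.0225
F* = 0.6789 · e^(0.0225 × 18/12) = 0.6789 · e^0.033750 = 0.6789 × 1.034326 = 0.7022
Market 0.6760 < fair 0.7022: forward underpriced → reverse cash-and-carry (short spot, go long the forward).
At maturity, profit = |F_mkt − F*| = |0.6760 − 0.7022| = 0.0262 per NZD (in USD)

0.0262 per NZD (in USD)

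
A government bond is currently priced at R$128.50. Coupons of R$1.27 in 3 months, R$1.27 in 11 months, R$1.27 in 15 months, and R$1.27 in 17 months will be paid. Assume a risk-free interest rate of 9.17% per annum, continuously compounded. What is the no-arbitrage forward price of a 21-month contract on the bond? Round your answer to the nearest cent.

R$145.40

PV(coupons) I = 1.27·e^(−0.0917·3/12) + 1.27·e^(−0.0917·11/12) + 1.27·e^(−0.0917·15/12) + 1.27·e^(−0.0917·17/12)
I = 1.2412 + 1.1676 + 1.1325 + 1.1153 = 4.6566
F = (S − I)·e^(rT) = (128.50 − 4.6566) · e^(0.0917·21/12)
= 123.8434 · e^0.160475 = 123.8434 × 1.174068 = R$145.40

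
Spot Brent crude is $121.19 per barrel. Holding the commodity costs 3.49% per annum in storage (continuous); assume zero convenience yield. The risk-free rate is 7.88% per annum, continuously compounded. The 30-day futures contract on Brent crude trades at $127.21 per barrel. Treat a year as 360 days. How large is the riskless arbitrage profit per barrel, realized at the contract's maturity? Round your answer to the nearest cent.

$4.87 per barrel

Fair futures: F* = S·e^(carry·T), with carry = (r + u) = 0.0788 + 0.0349 = 0.1137
F* = 121.19 · e^(0.1137 × 30/360) = 121.19 · e^0.009475 = 121.19 × 1.009520 = $122.3437
Market $127.21 > fair $122.3437: forward overpriced → cash-and-carry (buy spot, short the forward).
At maturity, profit = |F_mkt − F*| = |127.21 − 122.3437| = $4.87 per barrel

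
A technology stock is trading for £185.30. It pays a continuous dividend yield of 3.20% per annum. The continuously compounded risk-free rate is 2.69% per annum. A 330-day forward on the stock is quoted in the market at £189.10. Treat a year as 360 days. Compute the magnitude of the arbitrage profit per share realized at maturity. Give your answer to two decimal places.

£4.66 per share

Fair forward: F* = S·e^(carry·T), with carry = (r − q) = 0.0269 − 0.0320 = -0.0051
F* = 185.30 · e^(-0.0051 × 330/360) = 185.30 · e^-0.004675 = 185.30 × 0.995336 = £184.4358
Market £189.10 > fair £184.4358: forward overpriced → cash-and-carry (buy spot, short the forward).
At maturity, profit = |F_mkt − F*| = |189.10 − 184.4358| = £4.66 per share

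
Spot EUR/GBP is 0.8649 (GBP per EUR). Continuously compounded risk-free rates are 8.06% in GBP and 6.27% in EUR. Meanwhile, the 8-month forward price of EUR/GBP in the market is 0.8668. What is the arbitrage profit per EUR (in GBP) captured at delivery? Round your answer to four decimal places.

0.0085 per EUR (in GBP)

Fair forward: F* = S·e^(carry·T), with carry = (r_GBP − r_EUR) = 0.0806 − 0.0627 = 0.0179
F* = 0.8649 · e^(0.0179 × 8/12) = 0.8649 · e^0.011933 = 0.8649 × 1.012004 = 0.8753
Market 0.8668 < fair 0.8753: forward underpriced → reverse cash-and-carry (short spot, go long the forward).
At maturity, profit = |F_mkt − F*| = |0.8668 − 0.8753| = 0.0085 per EUR (in GBP)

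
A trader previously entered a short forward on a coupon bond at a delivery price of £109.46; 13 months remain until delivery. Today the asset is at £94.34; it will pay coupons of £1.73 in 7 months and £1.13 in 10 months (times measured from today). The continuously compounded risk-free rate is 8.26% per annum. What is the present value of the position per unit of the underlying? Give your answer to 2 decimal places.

£8.45

PV(remaining coupons) I = 1.73·e^(−0.0826·7/12) + 1.13·e^(−0.0826·10/12) = 2.7035
Current forward F = (S − I)·e^(rT) = (94.34 − 2.7035)·e^(0.0826·13/12) = 91.6365 × 1.093609 = 100.2145
Value (long) = (F − K)·e^(−rT) = (100.2145 − 109.46) × 0.914404 = -8.4541
Short position value = −(long value) = £8.45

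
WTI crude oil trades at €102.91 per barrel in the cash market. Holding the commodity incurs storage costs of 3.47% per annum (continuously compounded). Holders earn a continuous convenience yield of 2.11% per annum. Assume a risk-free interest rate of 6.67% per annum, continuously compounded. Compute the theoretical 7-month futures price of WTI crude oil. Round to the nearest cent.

€107.85 per barrel

Net carry = r + u − y = 0.0667 + 0.0347 − 0.0211 = 0.0803
F = S·e^((r+u−y)T) = 102.91 · e^(0.0803 × 7/12) = 102.91 · e^0.046842
= 102.91 × 1.047956 = €107.85 per barrel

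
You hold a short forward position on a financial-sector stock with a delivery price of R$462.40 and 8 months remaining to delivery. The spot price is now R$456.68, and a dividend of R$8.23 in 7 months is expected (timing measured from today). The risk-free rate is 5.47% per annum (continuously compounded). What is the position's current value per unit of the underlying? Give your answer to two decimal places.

-R$2.87

PV(remaining dividends) I = 8.23·e^(−0.0547·7/12) = 7.9715
Current forward F = (S − I)·e^(rT) = (456.68 − 7.9715)·e^(0.0547·8/12) = 448.7085 × 1.037140 = 465.3735
Value (long) = (F − K)·e^(−rT) = (465.3735 − 462.40) × 0.964190 = 2.8670
Short position value = −(long value) = -R$2.87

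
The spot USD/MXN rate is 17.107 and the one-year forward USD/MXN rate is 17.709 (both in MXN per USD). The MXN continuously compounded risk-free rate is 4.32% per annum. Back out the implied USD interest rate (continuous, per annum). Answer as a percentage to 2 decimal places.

0.86%

F = S·e^((r_MXN − r_USD)T) ⇒ r_USD = r_MXN − ln(F/S)/T
ln(17.709/17.107) = 0.034585; /(12/12) = 0.034585
r_USD = 0.0432 − 0.034585 = 0.008615
r_USD = 0.86%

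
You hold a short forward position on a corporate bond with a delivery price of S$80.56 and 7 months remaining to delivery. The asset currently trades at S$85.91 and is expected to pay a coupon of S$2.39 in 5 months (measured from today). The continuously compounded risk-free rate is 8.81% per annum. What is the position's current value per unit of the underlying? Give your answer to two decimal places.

-S$7.08

PV(remaining coupons) I = 2.39·e^(−0.0881·5/12) = 2.3039
Current forward F = (S − I)·e^(rT) = (85.91 − 2.3039)·e^(0.0881·7/12) = 83.6061 × 1.052735 = 88.0151
Value (long) = (F − K)·e^(−rT) = (88.0151 − 80.56) × 0.949907 = 7.0817
Short position value = −(long value) = -S$7.08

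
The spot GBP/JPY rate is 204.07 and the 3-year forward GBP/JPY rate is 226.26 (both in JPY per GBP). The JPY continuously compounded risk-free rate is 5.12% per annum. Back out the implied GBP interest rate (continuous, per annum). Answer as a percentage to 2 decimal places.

F = S·e^((r_JPY − r_GBP)T) ⇒ r_GBP = r_JPY − ln(F/S)/T
ln(226.26/204.07) = 0.103222; /(3) = 0.034407
r_GBP = 0.0512 − 0.034407 = 0.016793
r_GBP = 1.68%

1.68%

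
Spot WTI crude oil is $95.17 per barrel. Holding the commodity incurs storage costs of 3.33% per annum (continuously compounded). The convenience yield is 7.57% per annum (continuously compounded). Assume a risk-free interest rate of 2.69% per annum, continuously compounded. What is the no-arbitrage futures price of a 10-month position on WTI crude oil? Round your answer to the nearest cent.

$93.95 per barrel

Net carry = r + u − y = 0.0269 + 0.0333 − 0.0757 = -0.0155
F = S·e^((r+u−y)T) = 95.17 · e^(-0.0155 × 10/12) = 95.17 · e^-0.012917
= 95.17 × 0.987166 = $93.95 per barrel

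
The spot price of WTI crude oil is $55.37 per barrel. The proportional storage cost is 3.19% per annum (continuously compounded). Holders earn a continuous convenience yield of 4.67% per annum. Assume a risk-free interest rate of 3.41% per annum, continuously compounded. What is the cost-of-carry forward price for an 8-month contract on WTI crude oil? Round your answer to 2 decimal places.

Net carry = r + u − y = 0.0341 + 0.0319 − 0.0467 = 0.0193
F = S·e^((r+u−y)T) = 55.37 · e^(0.0193 × 8/12) = 55.37 · e^0.012867
= 55.37 × 1.012950 = $56.09 per barrel

$56.09 per barrel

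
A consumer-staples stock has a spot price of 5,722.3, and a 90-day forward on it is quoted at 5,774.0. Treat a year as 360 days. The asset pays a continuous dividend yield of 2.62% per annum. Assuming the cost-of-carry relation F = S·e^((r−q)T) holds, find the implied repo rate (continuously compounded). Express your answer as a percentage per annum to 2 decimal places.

6.22%

From F = S·e^((r−q)T): (r − q) = ln(F/S)/T
ln(5774.0/5722.3) = ln(1.009035) = 0.008994
(r − q) = 0.008994 / (90/360) = 0.035976
r = ln(F/S)/T + q = 0.035976 + 0.0262 = 0.062176
r = 6.22%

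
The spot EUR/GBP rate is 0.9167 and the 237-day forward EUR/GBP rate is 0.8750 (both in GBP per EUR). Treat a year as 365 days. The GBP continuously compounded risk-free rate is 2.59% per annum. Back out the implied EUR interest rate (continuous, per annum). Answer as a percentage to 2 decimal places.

F = S·e^((r_GBP − r_EUR)T) ⇒ r_EUR = r_GBP − ln(F/S)/T
ln(0.8750/0.9167) = -0.046556; /(237/365) = -0.071700
r_EUR = 0.0259 + 0.071700 = 0.097600
r_EUR = 9.76%

9.76%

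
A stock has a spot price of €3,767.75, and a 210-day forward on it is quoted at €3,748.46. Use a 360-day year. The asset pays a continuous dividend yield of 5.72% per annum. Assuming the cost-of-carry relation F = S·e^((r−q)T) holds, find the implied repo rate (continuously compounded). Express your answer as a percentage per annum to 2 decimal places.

4.84%

From F = S·e^((r−q)T): (r − q) = ln(F/S)/T
ln(3748.46/3767.75) = ln(0.994880) = -0.005133
(r − q) = -0.005133 / (210/360) = -0.008799
r = ln(F/S)/T + q = -0.008799 + 0.0572 = 0.048401
r = 4.84%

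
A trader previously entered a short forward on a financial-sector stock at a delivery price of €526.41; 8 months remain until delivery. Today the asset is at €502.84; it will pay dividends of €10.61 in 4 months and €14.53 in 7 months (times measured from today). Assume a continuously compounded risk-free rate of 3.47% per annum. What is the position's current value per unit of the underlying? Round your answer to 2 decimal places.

PV(remaining dividends) I = 10.61·e^(−0.0347·4/12) + 14.53·e^(−0.0347·7/12) = 24.7268
Current forward F = (S − I)·e^(rT) = (502.84 − 24.7268)·e^(0.0347·8/12) = 478.1132 × 1.023403 = 489.3025
Value (long) = (F − K)·e^(−rT) = (489.3025 − 526.41) × 0.977132 = -36.2589
Short position value = −(long value) = €36.26

€36.26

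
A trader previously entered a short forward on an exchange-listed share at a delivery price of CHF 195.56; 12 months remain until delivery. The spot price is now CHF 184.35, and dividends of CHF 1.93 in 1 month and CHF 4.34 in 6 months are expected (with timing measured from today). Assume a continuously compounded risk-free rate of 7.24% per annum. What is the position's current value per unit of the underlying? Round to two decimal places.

PV(remaining dividends) I = 1.93·e^(−0.0724·1/12) + 4.34·e^(−0.0724·6/12) = 6.1041
Current forward F = (S − I)·e^(rT) = (184.35 − 6.1041)·e^(0.0724·12/12) = 178.2459 × 1.075085 = 191.6295
Value (long) = (F − K)·e^(−rT) = (191.6295 − 195.56) × 0.930159 = -3.6560
Short position value = −(long value) = CHF 3.66

CHF 3.66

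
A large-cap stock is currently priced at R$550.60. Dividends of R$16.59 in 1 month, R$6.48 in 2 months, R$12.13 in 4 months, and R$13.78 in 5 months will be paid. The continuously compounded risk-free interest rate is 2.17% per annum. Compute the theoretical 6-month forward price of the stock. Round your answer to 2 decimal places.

PV(dividends) I = 16.59·e^(−0.0217·1/12) + 6.48·e^(−0.0217·2/12) + 12.13·e^(−0.0217·4/12) + 13.78·e^(−0.0217·5/12)
I = 16.5600 + 6.4566 + 12.0426 + 13.6560 = 48.7152
F = (S − I)·e^(rT) = (550.60 − 48.7152) · e^(0.0217·6/12)
= 501.8848 · e^0.010850 = 501.8848 × 1.010909 = R$507.36

R$507.36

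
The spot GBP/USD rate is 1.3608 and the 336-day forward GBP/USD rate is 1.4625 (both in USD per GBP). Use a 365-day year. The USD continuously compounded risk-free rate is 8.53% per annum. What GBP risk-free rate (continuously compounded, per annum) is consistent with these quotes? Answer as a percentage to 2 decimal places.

0.70%

F = S·e^((r_USD − r_GBP)T) ⇒ r_GBP = r_USD − ln(F/S)/T
ln(1.4625/1.3608) = 0.072075; /(336/365) = 0.078296
r_GBP = 0.0853 − 0.078296 = 0.007004
r_GBP = 0.70%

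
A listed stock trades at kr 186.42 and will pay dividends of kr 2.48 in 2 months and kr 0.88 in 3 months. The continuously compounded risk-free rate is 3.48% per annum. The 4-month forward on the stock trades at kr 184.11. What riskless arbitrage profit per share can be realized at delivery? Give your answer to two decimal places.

PV(dividends) I = 2.48·e^(−0.0348·2/12) + 0.88·e^(−0.0348·3/12) = 3.3380
Fair forward F* = (S − I)·e^(rT) = (186.42 − 3.3380)·e^0.011600 = 183.0820 × 1.011668 = 185.2182
Market kr 184.11 < fair 185.2182: forward underpriced → reverse cash-and-carry (short the stock, invest proceeds at r, pay the dividends, go long the forward).
Profit at T = |F_mkt − F*| = |184.11 − 185.2182| = kr 1.11 per share

kr 1.11 per share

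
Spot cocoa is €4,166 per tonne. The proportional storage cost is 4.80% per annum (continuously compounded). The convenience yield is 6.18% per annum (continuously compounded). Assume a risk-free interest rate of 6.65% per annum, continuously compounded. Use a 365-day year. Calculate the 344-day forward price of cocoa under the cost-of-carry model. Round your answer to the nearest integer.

Net carry = r + u − y = 0.0665 + 0.0480 − 0.0618 = 0.0527
F = S·e^((r+u−y)T) = 4166 · e^(0.0527 × 344/365) = 4166 · e^0.049668
= 4166 × 1.050922 = €4,378 per tonne

€4,378 per tonne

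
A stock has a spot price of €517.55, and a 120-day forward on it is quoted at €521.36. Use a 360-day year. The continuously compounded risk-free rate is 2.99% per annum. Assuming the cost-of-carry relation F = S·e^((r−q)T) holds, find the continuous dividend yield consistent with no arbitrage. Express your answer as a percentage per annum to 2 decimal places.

0.79%

From F = S·e^((r−q)T): (r − q) = ln(F/S)/T
ln(521.36/517.55) = ln(1.007362) = 0.007335
(r − q) = 0.007335 / (120/360) = 0.022005
q = r − ln(F/S)/T = 0.0299 − 0.022005 = 0.007895
q = 0.79%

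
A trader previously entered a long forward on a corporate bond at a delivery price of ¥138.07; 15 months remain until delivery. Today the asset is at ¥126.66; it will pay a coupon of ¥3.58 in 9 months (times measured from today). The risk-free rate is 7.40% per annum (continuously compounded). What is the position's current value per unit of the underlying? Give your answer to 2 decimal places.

PV(remaining coupons) I = 3.58·e^(−0.0740·9/12) = 3.3867
Current forward F = (S − I)·e^(rT) = (126.66 − 3.3867)·e^(0.0740·15/12) = 123.2733 × 1.096913 = 135.2201
Value (long) = (F − K)·e^(−rT) = (135.2201 − 138.07) × 0.911649 = -2.5981
Value = -¥2.60

-¥2.60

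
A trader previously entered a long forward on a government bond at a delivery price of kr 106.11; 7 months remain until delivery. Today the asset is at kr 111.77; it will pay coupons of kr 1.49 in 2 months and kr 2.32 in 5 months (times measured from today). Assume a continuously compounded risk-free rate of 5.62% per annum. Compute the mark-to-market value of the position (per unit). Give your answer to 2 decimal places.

PV(remaining coupons) I = 1.49·e^(−0.0562·2/12) + 2.32·e^(−0.0562·5/12) = 3.7424
Current forward F = (S − I)·e^(rT) = (111.77 − 3.7424)·e^(0.0562·7/12) = 108.0276 × 1.033327 = 111.6278
Value (long) = (F − K)·e^(−rT) = (111.6278 − 106.11) × 0.967748 = 5.3398
Value = kr 5.34

kr 5.34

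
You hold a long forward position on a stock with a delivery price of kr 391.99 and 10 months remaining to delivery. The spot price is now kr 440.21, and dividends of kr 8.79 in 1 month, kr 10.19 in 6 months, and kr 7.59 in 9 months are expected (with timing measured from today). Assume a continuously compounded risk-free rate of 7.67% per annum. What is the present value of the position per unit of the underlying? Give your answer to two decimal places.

PV(remaining dividends) I = 8.79·e^(−0.0767·1/12) + 10.19·e^(−0.0767·6/12) + 7.59·e^(−0.0767·9/12) = 25.7063
Current forward F = (S − I)·e^(rT) = (440.21 − 25.7063)·e^(0.0767·10/12) = 414.5037 × 1.066004 = 441.8626
Value (long) = (F − K)·e^(−rT) = (441.8626 − 391.99) × 0.938083 = 46.7846
Value = kr 46.78

kr 46.78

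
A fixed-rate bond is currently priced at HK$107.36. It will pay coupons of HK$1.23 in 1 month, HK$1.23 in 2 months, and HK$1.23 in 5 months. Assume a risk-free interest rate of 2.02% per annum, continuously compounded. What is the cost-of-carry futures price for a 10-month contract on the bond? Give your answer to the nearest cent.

PV(coupons) I = 1.23·e^(−0.0202·1/12) + 1.23·e^(−0.0202·2/12) + 1.23·e^(−0.0202·5/12)
I = 1.2279 + 1.2259 + 1.2197 = 3.6735
F = (S − I)·e^(rT) = (107.36 − 3.6735) · e^(0.0202·10/12)
= 103.6865 · e^0.016833 = 103.6865 × 1.016975 = HK$105.45

HK$105.45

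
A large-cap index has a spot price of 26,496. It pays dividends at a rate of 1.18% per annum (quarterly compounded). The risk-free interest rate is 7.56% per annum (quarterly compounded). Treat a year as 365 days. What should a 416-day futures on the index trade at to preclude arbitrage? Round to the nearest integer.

F = S · (1+r/4)^(4T) / (1+q/4)^(4T)
= 26496 × 1.089108 / 1.013520 = 26496 × 1.074580
F = 28,472

28,472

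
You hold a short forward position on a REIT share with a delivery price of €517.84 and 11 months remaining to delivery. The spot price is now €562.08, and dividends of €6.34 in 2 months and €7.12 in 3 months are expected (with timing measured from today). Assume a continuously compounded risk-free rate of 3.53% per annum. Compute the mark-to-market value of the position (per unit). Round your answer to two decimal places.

-€47.37

PV(remaining dividends) I = 6.34·e^(−0.0353·2/12) + 7.12·e^(−0.0353·3/12) = 13.3603
Current forward F = (S − I)·e^(rT) = (562.08 − 13.3603)·e^(0.0353·11/12) = 548.7197 × 1.032888 = 566.7660
Value (long) = (F − K)·e^(−rT) = (566.7660 − 517.84) × 0.968160 = 47.3682
Short position value = −(long value) = -€47.37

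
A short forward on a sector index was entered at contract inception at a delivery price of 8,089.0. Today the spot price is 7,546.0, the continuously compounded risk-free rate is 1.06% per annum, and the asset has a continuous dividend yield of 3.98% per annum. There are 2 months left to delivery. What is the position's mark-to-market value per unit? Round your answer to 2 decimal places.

Current fair forward for the remaining 2 months: F = S·e^((r − q)·T), (r − q) = 0.0106 − 0.0398 = -0.0292
F = 7546.0 · e^(-0.0292 × 2/12) = 7546.0 × 0.99514516 = 7509.3654
Value of long forward = (F − K)·e^(−rT) = (7509.3654 − 8089.0) · e^(−0.0106·2/12)
= -579.6346 × 0.99823489 = -578.61
Short position value = −(long value) = 578.61

578.61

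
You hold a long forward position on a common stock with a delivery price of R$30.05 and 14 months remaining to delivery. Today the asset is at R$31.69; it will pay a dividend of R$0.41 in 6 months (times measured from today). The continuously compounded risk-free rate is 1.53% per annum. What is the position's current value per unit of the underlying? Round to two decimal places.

PV(remaining dividends) I = 0.41·e^(−0.0153·6/12) = 0.4069
Current forward F = (S − I)·e^(rT) = (31.69 − 0.4069)·e^(0.0153·14/12) = 31.2831 × 1.018010 = 31.8465
Value (long) = (F − K)·e^(−rT) = (31.8465 − 30.05) × 0.982308 = 1.7647
Value = R$1.76

R$1.76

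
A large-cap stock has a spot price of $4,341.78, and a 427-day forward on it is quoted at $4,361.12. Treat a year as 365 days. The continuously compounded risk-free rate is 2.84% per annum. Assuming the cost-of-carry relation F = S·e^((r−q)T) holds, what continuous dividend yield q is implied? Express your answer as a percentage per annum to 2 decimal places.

2.46%

From F = S·e^((r−q)T): (r − q) = ln(F/S)/T
ln(4361.12/4341.78) = ln(1.004454) = 0.004444
(r − q) = 0.004444 / (427/365) = 0.003799
q = r − ln(F/S)/T = 0.0284 − 0.003799 = 0.024601
q = 2.46%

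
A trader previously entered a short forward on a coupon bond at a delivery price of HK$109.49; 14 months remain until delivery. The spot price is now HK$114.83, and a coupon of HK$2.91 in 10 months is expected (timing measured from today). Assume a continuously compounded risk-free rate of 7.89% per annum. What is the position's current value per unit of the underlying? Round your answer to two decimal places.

-HK$12.24

PV(remaining coupons) I = 2.91·e^(−0.0789·10/12) = 2.7248
Current forward F = (S − I)·e^(rT) = (114.83 − 2.7248)·e^(0.0789·14/12) = 112.1052 × 1.096420 = 122.9144
Value (long) = (F − K)·e^(−rT) = (122.9144 − 109.49) × 0.912060 = 12.2439
Short position value = −(long value) = -HK$12.24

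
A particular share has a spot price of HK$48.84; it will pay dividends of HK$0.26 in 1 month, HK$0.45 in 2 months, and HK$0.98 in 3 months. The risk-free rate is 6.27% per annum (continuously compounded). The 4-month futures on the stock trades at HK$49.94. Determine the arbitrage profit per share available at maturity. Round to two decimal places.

PV(dividends) I = 0.26·e^(−0.0627·1/12) + 0.45·e^(−0.0627·2/12) + 0.98·e^(−0.0627·3/12) = 1.6687
Fair futures F* = (S − I)·e^(rT) = (48.84 − 1.6687)·e^0.020900 = 47.1713 × 1.021120 = 48.1676
Market HK$49.94 > fair 48.1676: forward overpriced → cash-and-carry (borrow at r, buy the stock and collect the dividends, short the forward).
Profit at T = |F_mkt − F*| = |49.94 − 48.1676| = HK$1.77 per share

HK$1.77 per share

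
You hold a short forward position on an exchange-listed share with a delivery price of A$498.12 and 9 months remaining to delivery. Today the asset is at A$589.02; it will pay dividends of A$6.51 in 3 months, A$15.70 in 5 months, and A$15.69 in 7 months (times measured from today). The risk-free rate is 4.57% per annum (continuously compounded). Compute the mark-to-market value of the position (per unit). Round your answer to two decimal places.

-A$70.57

PV(remaining dividends) I = 6.51·e^(−0.0457·3/12) + 15.70·e^(−0.0457·5/12) + 15.69·e^(−0.0457·7/12) = 37.1172
Current forward F = (S − I)·e^(rT) = (589.02 − 37.1172)·e^(0.0457·9/12) = 551.9028 × 1.034869 = 571.1471
Value (long) = (F − K)·e^(−rT) = (571.1471 − 498.12) × 0.966306 = 70.5665
Short position value = −(long value) = -A$70.57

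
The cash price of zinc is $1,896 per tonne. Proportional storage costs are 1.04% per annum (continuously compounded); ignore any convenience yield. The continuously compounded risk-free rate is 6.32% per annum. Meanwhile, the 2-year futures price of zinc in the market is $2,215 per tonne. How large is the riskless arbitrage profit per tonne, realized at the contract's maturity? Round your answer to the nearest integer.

$18 per tonne

Fair futures: F* = S·e^(carry·T), with carry = (r + u) = 0.0632 + 0.0104 = 0.0736
F* = 1896 · e^(0.0736 × 2) = 1896 · e^0.147200 = 1896 × 1.158586 = $2196.6791
Market $2215 > fair $2196.6791: forward overpriced → cash-and-carry (buy spot, short the forward).
At maturity, profit = |F_mkt − F*| = |2215 − 2196.6791| = $18 per tonne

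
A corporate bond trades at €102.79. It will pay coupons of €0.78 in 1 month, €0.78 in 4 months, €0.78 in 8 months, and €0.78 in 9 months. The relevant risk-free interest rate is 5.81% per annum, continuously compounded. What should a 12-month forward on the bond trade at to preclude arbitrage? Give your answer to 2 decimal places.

PV(coupons) I = 0.78·e^(−0.0581·1/12) + 0.78·e^(−0.0581·4/12) + 0.78·e^(−0.0581·8/12) + 0.78·e^(−0.0581·9/12)
I = 0.7762 + 0.7650 + 0.7504 + 0.7467 = 3.0383
F = (S − I)·e^(rT) = (102.79 − 3.0383) · e^(0.0581·12/12)
= 99.7517 · e^0.058100 = 99.7517 × 1.059821 = €105.72

€105.72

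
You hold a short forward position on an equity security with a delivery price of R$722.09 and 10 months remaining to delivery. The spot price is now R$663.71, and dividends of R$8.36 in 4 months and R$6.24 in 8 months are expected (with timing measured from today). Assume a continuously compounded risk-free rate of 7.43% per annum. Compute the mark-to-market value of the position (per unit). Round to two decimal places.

PV(remaining dividends) I = 8.36·e^(−0.0743·4/12) + 6.24·e^(−0.0743·8/12) = 14.0939
Current forward F = (S − I)·e^(rT) = (663.71 − 14.0939)·e^(0.0743·10/12) = 649.6161 × 1.063874 = 691.1097
Value (long) = (F − K)·e^(−rT) = (691.1097 − 722.09) × 0.939961 = -29.1203
Short position value = −(long value) = R$29.12

R$29.12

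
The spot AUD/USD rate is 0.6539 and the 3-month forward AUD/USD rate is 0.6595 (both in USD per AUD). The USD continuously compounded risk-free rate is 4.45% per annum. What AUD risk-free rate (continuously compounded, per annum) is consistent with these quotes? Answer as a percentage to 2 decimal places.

F = S·e^((r_USD − r_AUD)T) ⇒ r_AUD = r_USD − ln(F/S)/T
ln(0.6595/0.6539) = 0.008528; /(3/12) = 0.034112
r_AUD = 0.0445 − 0.034112 = 0.010388
r_AUD = 1.04%

1.04%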